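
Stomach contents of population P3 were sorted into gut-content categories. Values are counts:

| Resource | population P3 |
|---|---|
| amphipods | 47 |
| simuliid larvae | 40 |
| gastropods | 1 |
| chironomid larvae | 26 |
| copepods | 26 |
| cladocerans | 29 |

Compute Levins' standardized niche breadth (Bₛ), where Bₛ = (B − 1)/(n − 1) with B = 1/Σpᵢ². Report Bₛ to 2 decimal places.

Proportions for population P3 (n=169): 47/169=0.2781, 40/169=0.2367, 1/169=0.0059, 26/169=0.1538, 26/169=0.1538, 29/169=0.1716
Σpᵢ² = 0.2781² + 0.2367² + 0.0059² + 0.1538² + 0.1538² + 0.1716² = 0.077340 + 0.056027 + 0.000035 + 0.023654 + 0.023654 + 0.029447 = 0.210157
B = 1 / 0.210157 = 4.7583
Bₛ = (B − 1)/(n − 1) = (4.7583 − 1)/(6 − 1) = 3.7583/5 = 0.7517

0.75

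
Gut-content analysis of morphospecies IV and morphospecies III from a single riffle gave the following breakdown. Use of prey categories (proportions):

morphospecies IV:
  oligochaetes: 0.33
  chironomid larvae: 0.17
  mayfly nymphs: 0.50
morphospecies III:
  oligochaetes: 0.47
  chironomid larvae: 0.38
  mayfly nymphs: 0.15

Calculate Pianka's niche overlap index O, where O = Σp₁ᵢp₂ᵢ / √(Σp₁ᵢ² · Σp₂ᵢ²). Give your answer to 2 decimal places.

0.76

Σ p₁ᵢp₂ᵢ = 0.1551 + 0.0646 + 0.0750 = 0.2947
Σp_1ᵢ² = 0.33² + 0.17² + 0.50² = 0.1089 + 0.0289 + 0.2500 = 0.3878
Σp_2ᵢ² = 0.47² + 0.38² + 0.15² = 0.2209 + 0.1444 + 0.0225 = 0.3878
O = 0.2947 / √(0.3878 × 0.3878) = 0.2947 / 0.38780 = 0.7599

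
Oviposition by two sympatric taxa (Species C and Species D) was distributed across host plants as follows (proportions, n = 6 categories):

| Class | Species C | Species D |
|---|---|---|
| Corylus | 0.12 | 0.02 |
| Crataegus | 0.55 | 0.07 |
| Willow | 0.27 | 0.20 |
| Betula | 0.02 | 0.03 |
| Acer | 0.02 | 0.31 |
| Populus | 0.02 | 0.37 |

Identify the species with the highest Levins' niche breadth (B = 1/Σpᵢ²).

Species D

Σp_Cᵢ² = 0.12² + 0.55² + 0.27² + 0.02² + 0.02² + 0.02² = 0.0144 + 0.3025 + 0.0729 + 0.0004 + 0.0004 + 0.0004 = 0.3910
B_C = 1 / 0.3910 = 2.5575
Σp_Dᵢ² = 0.02² + 0.07² + 0.20² + 0.03² + 0.31² + 0.37² = 0.0004 + 0.0049 + 0.0400 + 0.0009 + 0.0961 + 0.1369 = 0.2792
B_D = 1 / 0.2792 = 3.5817
Highest B → broadest niche (most generalist): Species D (B = 3.58).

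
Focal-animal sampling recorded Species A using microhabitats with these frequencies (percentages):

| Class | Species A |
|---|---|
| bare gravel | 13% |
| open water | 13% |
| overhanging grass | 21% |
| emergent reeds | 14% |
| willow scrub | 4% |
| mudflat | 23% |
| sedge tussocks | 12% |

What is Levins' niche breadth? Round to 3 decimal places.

6.010

Convert percentages to proportions (divide by 100).
Σpᵢ² = 0.13² + 0.13² + 0.21² + 0.14² + 0.04² + 0.23² + 0.12² = 0.0169 + 0.0169 + 0.0441 + 0.0196 + 0.0016 + 0.0529 + 0.0144 = 0.1664
B = 1 / 0.1664 = 6.00962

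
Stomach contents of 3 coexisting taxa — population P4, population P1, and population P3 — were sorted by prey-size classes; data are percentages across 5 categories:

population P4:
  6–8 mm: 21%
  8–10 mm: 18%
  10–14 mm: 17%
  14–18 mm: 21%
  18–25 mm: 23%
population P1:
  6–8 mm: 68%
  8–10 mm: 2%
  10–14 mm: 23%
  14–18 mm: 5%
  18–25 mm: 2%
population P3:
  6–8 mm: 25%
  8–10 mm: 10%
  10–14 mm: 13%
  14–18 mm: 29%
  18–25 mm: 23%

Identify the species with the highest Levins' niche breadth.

population P4

Convert percentages to proportions (divide by 100).
Σp_P4ᵢ² = 0.21² + 0.18² + 0.17² + 0.21² + 0.23² = 0.0441 + 0.0324 + 0.0289 + 0.0441 + 0.0529 = 0.2024
B_P4 = 1 / 0.2024 = 4.9407
Σp_P1ᵢ² = 0.68² + 0.02² + 0.23² + 0.05² + 0.02² = 0.4624 + 0.0004 + 0.0529 + 0.0025 + 0.0004 = 0.5186
B_P1 = 1 / 0.5186 = 1.9283
Σp_P3ᵢ² = 0.25² + 0.10² + 0.13² + 0.29² + 0.23² = 0.0625 + 0.0100 + 0.0169 + 0.0841 + 0.0529 = 0.2264
B_P3 = 1 / 0.2264 = 4.4170
Highest B → broadest niche (most generalist): population P4 (B = 4.94).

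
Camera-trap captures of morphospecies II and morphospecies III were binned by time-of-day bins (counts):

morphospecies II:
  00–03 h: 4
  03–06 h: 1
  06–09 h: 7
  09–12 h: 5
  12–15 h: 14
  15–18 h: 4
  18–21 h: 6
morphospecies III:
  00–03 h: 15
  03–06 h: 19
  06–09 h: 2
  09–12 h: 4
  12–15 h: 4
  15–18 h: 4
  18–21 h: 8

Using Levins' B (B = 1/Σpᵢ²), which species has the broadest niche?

morphospecies II

Proportions for morphospecies II (n=41): 4/41=0.0976, 1/41=0.0244, 7/41=0.1707, 5/41=0.1220, 14/41=0.3415, 4/41=0.0976, 6/41=0.1463
Proportions for morphospecies III (n=56): 15/56=0.2679, 19/56=0.3393, 2/56=0.0357, 4/56=0.0714, 4/56=0.0714, 4/56=0.0714, 8/56=0.1429
Σp_IIᵢ² = 0.0976² + 0.0244² + 0.1707² + 0.1220² + 0.3415² + 0.0976² + 0.1463² = 0.009526 + 0.000595 + 0.029138 + 0.014884 + 0.116622 + 0.009526 + 0.021404 = 0.201695
B_II = 1 / 0.201695 = 4.9580
Σp_IIIᵢ² = 0.2679² + 0.3393² + 0.0357² + 0.0714² + 0.0714² + 0.0714² + 0.1429² = 0.071770 + 0.115124 + 0.001274 + 0.005098 + 0.005098 + 0.005098 + 0.020420 = 0.223882
B_III = 1 / 0.223882 = 4.4666
Highest B → broadest niche (most generalist): morphospecies II (B = 4.96).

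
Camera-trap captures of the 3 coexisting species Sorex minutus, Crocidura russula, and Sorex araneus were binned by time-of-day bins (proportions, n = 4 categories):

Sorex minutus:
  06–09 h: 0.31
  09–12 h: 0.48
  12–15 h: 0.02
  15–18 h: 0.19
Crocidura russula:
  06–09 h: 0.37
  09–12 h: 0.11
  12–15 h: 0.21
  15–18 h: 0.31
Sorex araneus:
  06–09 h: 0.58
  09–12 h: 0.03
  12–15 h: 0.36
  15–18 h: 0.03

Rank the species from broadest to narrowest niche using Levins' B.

Σp_minuᵢ² = 0.31² + 0.48² + 0.02² + 0.19² = 0.0961 + 0.2304 + 0.0004 + 0.0361 = 0.3630
B_minu = 1 / 0.3630 = 2.7548
Σp_russᵢ² = 0.37² + 0.11² + 0.21² + 0.31² = 0.1369 + 0.0121 + 0.0441 + 0.0961 = 0.2892
B_russ = 1 / 0.2892 = 3.4578
Σp_aranᵢ² = 0.58² + 0.03² + 0.36² + 0.03² = 0.3364 + 0.0009 + 0.1296 + 0.0009 = 0.4678
B_aran = 1 / 0.4678 = 2.1377
Ranking by B (broadest → narrowest): Crocidura russula (3.46) > Sorex minutus (2.75) > Sorex araneus (2.14)

Crocidura russula > Sorex minutus > Sorex araneus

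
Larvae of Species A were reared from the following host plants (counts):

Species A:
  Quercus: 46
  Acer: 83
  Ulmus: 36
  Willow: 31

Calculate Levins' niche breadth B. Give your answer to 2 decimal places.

3.41

Proportions for Species A (n=196): 46/196=0.2347, 83/196=0.4235, 36/196=0.1837, 31/196=0.1582
Σpᵢ² = 0.2347² + 0.4235² + 0.1837² + 0.1582² = 0.055084 + 0.179352 + 0.033746 + 0.025027 = 0.293209
B = 1 / 0.293209 = 3.4105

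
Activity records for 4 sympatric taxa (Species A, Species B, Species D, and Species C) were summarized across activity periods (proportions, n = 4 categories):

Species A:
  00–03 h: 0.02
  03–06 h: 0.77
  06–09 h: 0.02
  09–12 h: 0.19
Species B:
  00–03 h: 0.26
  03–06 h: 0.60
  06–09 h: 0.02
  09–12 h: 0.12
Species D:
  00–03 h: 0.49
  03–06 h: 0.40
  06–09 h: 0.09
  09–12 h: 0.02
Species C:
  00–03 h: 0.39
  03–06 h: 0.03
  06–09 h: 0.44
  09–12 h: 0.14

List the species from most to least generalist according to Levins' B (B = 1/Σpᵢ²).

Σp_Aᵢ² = 0.02² + 0.77² + 0.02² + 0.19² = 0.0004 + 0.5929 + 0.0004 + 0.0361 = 0.6298
B_A = 1 / 0.6298 = 1.5878
Σp_Bᵢ² = 0.26² + 0.60² + 0.02² + 0.12² = 0.0676 + 0.3600 + 0.0004 + 0.0144 = 0.4424
B_B = 1 / 0.4424 = 2.2604
Σp_Dᵢ² = 0.49² + 0.40² + 0.09² + 0.02² = 0.2401 + 0.1600 + 0.0081 + 0.0004 = 0.4086
B_D = 1 / 0.4086 = 2.4474
Σp_Cᵢ² = 0.39² + 0.03² + 0.44² + 0.14² = 0.1521 + 0.0009 + 0.1936 + 0.0196 = 0.3662
B_C = 1 / 0.3662 = 2.7307
Ranking by B (broadest → narrowest): Species C (2.73) > Species D (2.45) > Species B (2.26) > Species A (1.59)

Species C > Species D > Species B > Species A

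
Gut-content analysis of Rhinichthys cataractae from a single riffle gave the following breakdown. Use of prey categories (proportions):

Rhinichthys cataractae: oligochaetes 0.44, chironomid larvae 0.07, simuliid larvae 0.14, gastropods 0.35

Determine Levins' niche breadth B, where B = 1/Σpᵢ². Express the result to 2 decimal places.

Σpᵢ² = 0.44² + 0.07² + 0.14² + 0.35² = 0.1936 + 0.0049 + 0.0196 + 0.1225 = 0.3406
B = 1 / 0.3406 = 2.9360

2.94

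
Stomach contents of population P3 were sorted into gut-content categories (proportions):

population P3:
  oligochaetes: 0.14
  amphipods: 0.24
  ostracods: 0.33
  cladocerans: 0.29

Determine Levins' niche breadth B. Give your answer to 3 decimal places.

Σpᵢ² = 0.14² + 0.24² + 0.33² + 0.29² = 0.0196 + 0.0576 + 0.1089 + 0.0841 = 0.2702
B = 1 / 0.2702 = 3.70096

3.701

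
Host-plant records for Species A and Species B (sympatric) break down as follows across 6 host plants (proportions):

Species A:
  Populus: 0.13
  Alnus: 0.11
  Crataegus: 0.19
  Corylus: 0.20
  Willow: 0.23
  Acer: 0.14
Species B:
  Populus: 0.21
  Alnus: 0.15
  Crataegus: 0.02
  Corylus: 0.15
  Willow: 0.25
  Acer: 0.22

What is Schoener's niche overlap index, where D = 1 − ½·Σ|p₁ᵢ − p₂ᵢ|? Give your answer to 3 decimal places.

0.780

Σ|p₁ᵢ − p₂ᵢ| = 0.08 + 0.04 + 0.17 + 0.05 + 0.02 + 0.08 = 0.44
D = 1 − ½ × 0.44 = 1 − 0.220 = 0.78000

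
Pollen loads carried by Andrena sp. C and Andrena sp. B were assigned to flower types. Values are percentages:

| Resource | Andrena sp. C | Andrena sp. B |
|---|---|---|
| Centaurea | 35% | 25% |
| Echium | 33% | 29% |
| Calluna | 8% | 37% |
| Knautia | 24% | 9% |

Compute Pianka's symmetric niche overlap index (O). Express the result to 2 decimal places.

Convert percentages to proportions (divide by 100).
Σ p₁ᵢp₂ᵢ = 0.0875 + 0.0957 + 0.0296 + 0.0216 = 0.2344
Σp_1ᵢ² = 0.35² + 0.33² + 0.08² + 0.24² = 0.1225 + 0.1089 + 0.0064 + 0.0576 = 0.2954
Σp_2ᵢ² = 0.25² + 0.29² + 0.37² + 0.09² = 0.0625 + 0.0841 + 0.1369 + 0.0081 = 0.2916
O = 0.2344 / √(0.2954 × 0.2916) = 0.2344 / 0.29349 = 0.7987

0.80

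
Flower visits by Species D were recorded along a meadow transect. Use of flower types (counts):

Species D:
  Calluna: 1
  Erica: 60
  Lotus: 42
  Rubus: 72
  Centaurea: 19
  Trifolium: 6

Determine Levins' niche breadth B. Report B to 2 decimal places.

3.65

Proportions for Species D (n=200): 1/200=0.0050, 60/200=0.3000, 42/200=0.2100, 72/200=0.3600, 19/200=0.0950, 6/200=0.0300
Σpᵢ² = 0.0050² + 0.3000² + 0.2100² + 0.3600² + 0.0950² + 0.0300² = 0.000025 + 0.090000 + 0.044100 + 0.129600 + 0.009025 + 0.000900 = 0.273650
B = 1 / 0.273650 = 3.6543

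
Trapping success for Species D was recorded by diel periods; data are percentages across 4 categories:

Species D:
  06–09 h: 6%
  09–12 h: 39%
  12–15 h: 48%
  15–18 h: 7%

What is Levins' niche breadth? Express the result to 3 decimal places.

2.558

Convert percentages to proportions (divide by 100).
Σpᵢ² = 0.06² + 0.39² + 0.48² + 0.07² = 0.0036 + 0.1521 + 0.2304 + 0.0049 = 0.3910
B = 1 / 0.3910 = 2.55754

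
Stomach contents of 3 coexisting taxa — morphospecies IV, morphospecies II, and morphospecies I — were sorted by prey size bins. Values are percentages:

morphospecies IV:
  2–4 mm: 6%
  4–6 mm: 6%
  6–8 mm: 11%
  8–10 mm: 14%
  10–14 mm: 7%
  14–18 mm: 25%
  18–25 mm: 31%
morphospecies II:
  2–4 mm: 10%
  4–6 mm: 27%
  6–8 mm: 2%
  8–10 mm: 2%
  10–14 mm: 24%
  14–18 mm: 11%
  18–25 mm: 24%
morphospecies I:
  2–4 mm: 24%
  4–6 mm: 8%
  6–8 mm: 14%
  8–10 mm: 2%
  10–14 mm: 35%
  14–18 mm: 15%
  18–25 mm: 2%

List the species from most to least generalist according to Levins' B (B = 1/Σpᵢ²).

morphospecies IV > morphospecies II > morphospecies I

Convert percentages to proportions (divide by 100).
Σp_IVᵢ² = 0.06² + 0.06² + 0.11² + 0.14² + 0.07² + 0.25² + 0.31² = 0.0036 + 0.0036 + 0.0121 + 0.0196 + 0.0049 + 0.0625 + 0.0961 = 0.2024
B_IV = 1 / 0.2024 = 4.9407
Σp_IIᵢ² = 0.10² + 0.27² + 0.02² + 0.02² + 0.24² + 0.11² + 0.24² = 0.0100 + 0.0729 + 0.0004 + 0.0004 + 0.0576 + 0.0121 + 0.0576 = 0.2110
B_II = 1 / 0.2110 = 4.7393
Σp_Iᵢ² = 0.24² + 0.08² + 0.14² + 0.02² + 0.35² + 0.15² + 0.02² = 0.0576 + 0.0064 + 0.0196 + 0.0004 + 0.1225 + 0.0225 + 0.0004 = 0.2294
B_I = 1 / 0.2294 = 4.3592
Ranking by B (broadest → narrowest): morphospecies IV (4.94) > morphospecies II (4.74) > morphospecies I (4.36)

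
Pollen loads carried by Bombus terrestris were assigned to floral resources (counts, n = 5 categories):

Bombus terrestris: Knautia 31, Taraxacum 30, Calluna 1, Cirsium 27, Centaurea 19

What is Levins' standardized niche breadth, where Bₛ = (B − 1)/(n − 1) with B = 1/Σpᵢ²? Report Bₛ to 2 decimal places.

0.74

Proportions for Bombus terrestris (n=108): 31/108=0.2870, 30/108=0.2778, 1/108=0.0093, 27/108=0.2500, 19/108=0.1759
Σpᵢ² = 0.2870² + 0.2778² + 0.0093² + 0.2500² + 0.1759² = 0.082369 + 0.077173 + 0.000086 + 0.062500 + 0.030941 = 0.253069
B = 1 / 0.253069 = 3.9515
Bₛ = (B − 1)/(n − 1) = (3.9515 − 1)/(5 − 1) = 2.9515/4 = 0.7379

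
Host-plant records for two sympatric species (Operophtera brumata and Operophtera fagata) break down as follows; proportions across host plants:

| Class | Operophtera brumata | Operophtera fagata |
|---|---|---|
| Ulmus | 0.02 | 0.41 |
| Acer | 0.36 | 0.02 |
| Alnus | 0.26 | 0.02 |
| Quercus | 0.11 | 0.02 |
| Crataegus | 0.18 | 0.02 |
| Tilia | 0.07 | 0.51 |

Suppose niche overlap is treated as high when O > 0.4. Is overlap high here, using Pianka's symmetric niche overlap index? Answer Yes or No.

No

Σ p₁ᵢp₂ᵢ = 0.0082 + 0.0072 + 0.0052 + 0.0022 + 0.0036 + 0.0357 = 0.0621
Σp_1ᵢ² = 0.02² + 0.36² + 0.26² + 0.11² + 0.18² + 0.07² = 0.0004 + 0.1296 + 0.0676 + 0.0121 + 0.0324 + 0.0049 = 0.2470
Σp_2ᵢ² = 0.41² + 0.02² + 0.02² + 0.02² + 0.02² + 0.51² = 0.1681 + 0.0004 + 0.0004 + 0.0004 + 0.0004 + 0.2601 = 0.4298
O = 0.0621 / √(0.2470 × 0.4298) = 0.0621 / 0.32582 = 0.1906
O = 0.1906 < 0.4 → No.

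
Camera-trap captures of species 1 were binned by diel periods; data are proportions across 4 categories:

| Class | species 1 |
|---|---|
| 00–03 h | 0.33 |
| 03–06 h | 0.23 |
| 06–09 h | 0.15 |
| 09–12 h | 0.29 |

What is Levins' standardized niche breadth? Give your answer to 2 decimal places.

Σpᵢ² = 0.33² + 0.23² + 0.15² + 0.29² = 0.1089 + 0.0529 + 0.0225 + 0.0841 = 0.2684
B = 1 / 0.2684 = 3.7258
Bₛ = (B − 1)/(n − 1) = (3.7258 − 1)/(4 − 1) = 2.7258/3 = 0.9086

0.91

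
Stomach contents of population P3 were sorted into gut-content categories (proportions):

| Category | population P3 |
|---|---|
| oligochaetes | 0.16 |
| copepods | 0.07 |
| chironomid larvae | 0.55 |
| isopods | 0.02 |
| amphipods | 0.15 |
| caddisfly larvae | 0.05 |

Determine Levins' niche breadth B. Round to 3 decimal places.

2.790

Σpᵢ² = 0.16² + 0.07² + 0.55² + 0.02² + 0.15² + 0.05² = 0.0256 + 0.0049 + 0.3025 + 0.0004 + 0.0225 + 0.0025 = 0.3584
B = 1 / 0.3584 = 2.79018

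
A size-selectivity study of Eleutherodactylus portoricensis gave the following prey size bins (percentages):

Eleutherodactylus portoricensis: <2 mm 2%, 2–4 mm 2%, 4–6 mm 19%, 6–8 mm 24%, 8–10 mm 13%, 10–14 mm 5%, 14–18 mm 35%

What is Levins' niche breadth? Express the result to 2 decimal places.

Convert percentages to proportions (divide by 100).
Σpᵢ² = 0.02² + 0.02² + 0.19² + 0.24² + 0.13² + 0.05² + 0.35² = 0.0004 + 0.0004 + 0.0361 + 0.0576 + 0.0169 + 0.0025 + 0.1225 = 0.2364
B = 1 / 0.2364 = 4.2301

4.23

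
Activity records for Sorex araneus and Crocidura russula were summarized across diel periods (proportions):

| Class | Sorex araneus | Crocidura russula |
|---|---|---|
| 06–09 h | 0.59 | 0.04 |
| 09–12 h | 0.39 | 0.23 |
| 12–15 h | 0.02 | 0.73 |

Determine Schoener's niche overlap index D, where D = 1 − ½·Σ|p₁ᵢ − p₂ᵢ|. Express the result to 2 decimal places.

Σ|p₁ᵢ − p₂ᵢ| = 0.55 + 0.16 + 0.71 = 1.42
D = 1 − ½ × 1.42 = 1 − 0.710 = 0.2900

0.29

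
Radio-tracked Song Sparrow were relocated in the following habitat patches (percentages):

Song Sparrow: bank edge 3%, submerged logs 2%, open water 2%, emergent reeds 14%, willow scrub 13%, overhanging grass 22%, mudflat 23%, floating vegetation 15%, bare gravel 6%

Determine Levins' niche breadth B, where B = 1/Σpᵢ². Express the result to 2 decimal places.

Convert percentages to proportions (divide by 100).
Σpᵢ² = 0.03² + 0.02² + 0.02² + 0.14² + 0.13² + 0.22² + 0.23² + 0.15² + 0.06² = 0.0009 + 0.0004 + 0.0004 + 0.0196 + 0.0169 + 0.0484 + 0.0529 + 0.0225 + 0.0036 = 0.1656
B = 1 / 0.1656 = 6.0386

6.04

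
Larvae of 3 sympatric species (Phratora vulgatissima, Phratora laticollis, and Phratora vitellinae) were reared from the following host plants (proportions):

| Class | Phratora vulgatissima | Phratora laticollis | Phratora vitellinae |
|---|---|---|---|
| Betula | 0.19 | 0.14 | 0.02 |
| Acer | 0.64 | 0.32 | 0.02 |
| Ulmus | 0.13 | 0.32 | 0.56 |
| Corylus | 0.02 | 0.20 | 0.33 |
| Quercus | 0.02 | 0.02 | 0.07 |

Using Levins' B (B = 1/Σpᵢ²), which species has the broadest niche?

Σp_vulgᵢ² = 0.19² + 0.64² + 0.13² + 0.02² + 0.02² = 0.0361 + 0.4096 + 0.0169 + 0.0004 + 0.0004 = 0.4634
B_vulg = 1 / 0.4634 = 2.1580
Σp_latiᵢ² = 0.14² + 0.32² + 0.32² + 0.20² + 0.02² = 0.0196 + 0.1024 + 0.1024 + 0.0400 + 0.0004 = 0.2648
B_lati = 1 / 0.2648 = 3.7764
Σp_viteᵢ² = 0.02² + 0.02² + 0.56² + 0.33² + 0.07² = 0.0004 + 0.0004 + 0.3136 + 0.1089 + 0.0049 = 0.4282
B_vite = 1 / 0.4282 = 2.3354
Highest B → broadest niche (most generalist): Phratora laticollis (B = 3.78).

Phratora laticollis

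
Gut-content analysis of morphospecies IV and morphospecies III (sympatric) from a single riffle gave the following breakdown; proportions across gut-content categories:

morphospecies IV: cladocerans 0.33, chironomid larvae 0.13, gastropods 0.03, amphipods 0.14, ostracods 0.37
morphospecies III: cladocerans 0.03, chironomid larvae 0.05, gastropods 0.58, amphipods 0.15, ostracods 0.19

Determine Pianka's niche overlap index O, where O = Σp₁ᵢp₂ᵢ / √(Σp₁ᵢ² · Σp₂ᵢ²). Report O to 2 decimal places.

0.37

Σ p₁ᵢp₂ᵢ = 0.0099 + 0.0065 + 0.0174 + 0.0210 + 0.0703 = 0.1251
Σp_1ᵢ² = 0.33² + 0.13² + 0.03² + 0.14² + 0.37² = 0.1089 + 0.0169 + 0.0009 + 0.0196 + 0.1369 = 0.2832
Σp_2ᵢ² = 0.03² + 0.05² + 0.58² + 0.15² + 0.19² = 0.0009 + 0.0025 + 0.3364 + 0.0225 + 0.0361 = 0.3984
O = 0.1251 / √(0.2832 × 0.3984) = 0.1251 / 0.33590 = 0.3724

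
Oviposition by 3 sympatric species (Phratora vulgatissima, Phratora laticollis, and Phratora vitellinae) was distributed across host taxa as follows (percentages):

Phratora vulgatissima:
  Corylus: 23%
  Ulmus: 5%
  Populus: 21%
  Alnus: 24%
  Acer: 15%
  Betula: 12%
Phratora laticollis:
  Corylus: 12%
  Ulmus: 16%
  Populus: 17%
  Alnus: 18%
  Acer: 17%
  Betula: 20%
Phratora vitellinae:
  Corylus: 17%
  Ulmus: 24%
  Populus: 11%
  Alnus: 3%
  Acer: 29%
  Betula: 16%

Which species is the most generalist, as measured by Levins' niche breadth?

Phratora laticollis

Convert percentages to proportions (divide by 100).
Σp_vulgᵢ² = 0.23² + 0.05² + 0.21² + 0.24² + 0.15² + 0.12² = 0.0529 + 0.0025 + 0.0441 + 0.0576 + 0.0225 + 0.0144 = 0.1940
B_vulg = 1 / 0.1940 = 5.1546
Σp_latiᵢ² = 0.12² + 0.16² + 0.17² + 0.18² + 0.17² + 0.20² = 0.0144 + 0.0256 + 0.0289 + 0.0324 + 0.0289 + 0.0400 = 0.1702
B_lati = 1 / 0.1702 = 5.8754
Σp_viteᵢ² = 0.17² + 0.24² + 0.11² + 0.03² + 0.29² + 0.16² = 0.0289 + 0.0576 + 0.0121 + 0.0009 + 0.0841 + 0.0256 = 0.2092
B_vite = 1 / 0.2092 = 4.7801
Highest B → broadest niche (most generalist): Phratora laticollis (B = 5.88).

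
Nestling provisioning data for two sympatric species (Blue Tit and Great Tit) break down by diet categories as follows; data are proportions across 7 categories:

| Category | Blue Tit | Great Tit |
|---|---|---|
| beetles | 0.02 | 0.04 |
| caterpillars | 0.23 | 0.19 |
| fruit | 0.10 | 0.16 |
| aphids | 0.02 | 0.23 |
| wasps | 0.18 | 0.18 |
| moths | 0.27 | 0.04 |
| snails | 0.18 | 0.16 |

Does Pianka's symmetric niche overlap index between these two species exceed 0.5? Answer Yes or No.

Yes

Σ p₁ᵢp₂ᵢ = 0.0008 + 0.0437 + 0.0160 + 0.0046 + 0.0324 + 0.0108 + 0.0288 = 0.1371
Σp_1ᵢ² = 0.02² + 0.23² + 0.10² + 0.02² + 0.18² + 0.27² + 0.18² = 0.0004 + 0.0529 + 0.0100 + 0.0004 + 0.0324 + 0.0729 + 0.0324 = 0.2014
Σp_2ᵢ² = 0.04² + 0.19² + 0.16² + 0.23² + 0.18² + 0.04² + 0.16² = 0.0016 + 0.0361 + 0.0256 + 0.0529 + 0.0324 + 0.0016 + 0.0256 = 0.1758
O = 0.1371 / √(0.2014 × 0.1758) = 0.1371 / 0.18817 = 0.7286
O = 0.7286 > 0.5 → Yes.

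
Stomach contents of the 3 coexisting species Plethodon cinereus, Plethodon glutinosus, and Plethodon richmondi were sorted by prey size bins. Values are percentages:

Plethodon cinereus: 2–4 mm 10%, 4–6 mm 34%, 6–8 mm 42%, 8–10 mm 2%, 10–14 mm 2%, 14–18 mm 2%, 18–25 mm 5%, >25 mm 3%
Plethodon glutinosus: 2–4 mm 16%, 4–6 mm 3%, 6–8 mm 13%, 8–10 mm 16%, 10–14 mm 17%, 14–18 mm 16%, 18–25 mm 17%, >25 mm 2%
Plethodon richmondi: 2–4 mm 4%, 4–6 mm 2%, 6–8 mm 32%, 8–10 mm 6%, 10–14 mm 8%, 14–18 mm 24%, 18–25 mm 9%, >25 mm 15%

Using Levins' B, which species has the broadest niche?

Convert percentages to proportions (divide by 100).
Σp_cineᵢ² = 0.10² + 0.34² + 0.42² + 0.02² + 0.02² + 0.02² + 0.05² + 0.03² = 0.0100 + 0.1156 + 0.1764 + 0.0004 + 0.0004 + 0.0004 + 0.0025 + 0.0009 = 0.3066
B_cine = 1 / 0.3066 = 3.2616
Σp_glutᵢ² = 0.16² + 0.03² + 0.13² + 0.16² + 0.17² + 0.16² + 0.17² + 0.02² = 0.0256 + 0.0009 + 0.0169 + 0.0256 + 0.0289 + 0.0256 + 0.0289 + 0.0004 = 0.1528
B_glut = 1 / 0.1528 = 6.5445
Σp_richᵢ² = 0.04² + 0.02² + 0.32² + 0.06² + 0.08² + 0.24² + 0.09² + 0.15² = 0.0016 + 0.0004 + 0.1024 + 0.0036 + 0.0064 + 0.0576 + 0.0081 + 0.0225 = 0.2026
B_rich = 1 / 0.2026 = 4.9358
Highest B → broadest niche (most generalist): Plethodon glutinosus (B = 6.54).

Plethodon glutinosus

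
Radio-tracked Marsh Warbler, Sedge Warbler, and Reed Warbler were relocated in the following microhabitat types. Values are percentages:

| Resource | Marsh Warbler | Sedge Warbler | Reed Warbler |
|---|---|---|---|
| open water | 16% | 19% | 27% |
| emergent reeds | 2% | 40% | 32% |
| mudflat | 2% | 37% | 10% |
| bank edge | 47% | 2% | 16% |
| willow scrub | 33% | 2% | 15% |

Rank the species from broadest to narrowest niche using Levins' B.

Reed Warbler > Sedge Warbler > Marsh Warbler

Convert percentages to proportions (divide by 100).
Σp_Marsᵢ² = 0.16² + 0.02² + 0.02² + 0.47² + 0.33² = 0.0256 + 0.0004 + 0.0004 + 0.2209 + 0.1089 = 0.3562
B_Mars = 1 / 0.3562 = 2.8074
Σp_Sedgᵢ² = 0.19² + 0.40² + 0.37² + 0.02² + 0.02² = 0.0361 + 0.1600 + 0.1369 + 0.0004 + 0.0004 = 0.3338
B_Sedg = 1 / 0.3338 = 2.9958
Σp_Reedᵢ² = 0.27² + 0.32² + 0.10² + 0.16² + 0.15² = 0.0729 + 0.1024 + 0.0100 + 0.0256 + 0.0225 = 0.2334
B_Reed = 1 / 0.2334 = 4.2845
Ranking by B (broadest → narrowest): Reed Warbler (4.28) > Sedge Warbler (3.00) > Marsh Warbler (2.81)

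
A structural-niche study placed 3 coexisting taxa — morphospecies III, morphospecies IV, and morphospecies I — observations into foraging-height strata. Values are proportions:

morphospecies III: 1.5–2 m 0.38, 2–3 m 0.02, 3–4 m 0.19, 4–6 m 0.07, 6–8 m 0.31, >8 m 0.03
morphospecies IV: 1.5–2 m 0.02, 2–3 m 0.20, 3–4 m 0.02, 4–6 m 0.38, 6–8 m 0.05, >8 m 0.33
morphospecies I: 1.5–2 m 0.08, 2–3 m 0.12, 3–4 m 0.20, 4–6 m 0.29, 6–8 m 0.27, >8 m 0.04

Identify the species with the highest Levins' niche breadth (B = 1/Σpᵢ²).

morphospecies I

Σp_IIIᵢ² = 0.38² + 0.02² + 0.19² + 0.07² + 0.31² + 0.03² = 0.1444 + 0.0004 + 0.0361 + 0.0049 + 0.0961 + 0.0009 = 0.2828
B_III = 1 / 0.2828 = 3.5361
Σp_IVᵢ² = 0.02² + 0.20² + 0.02² + 0.38² + 0.05² + 0.33² = 0.0004 + 0.0400 + 0.0004 + 0.1444 + 0.0025 + 0.1089 = 0.2966
B_IV = 1 / 0.2966 = 3.3715
Σp_Iᵢ² = 0.08² + 0.12² + 0.20² + 0.29² + 0.27² + 0.04² = 0.0064 + 0.0144 + 0.0400 + 0.0841 + 0.0729 + 0.0016 = 0.2194
B_I = 1 / 0.2194 = 4.5579
Highest B → broadest niche (most generalist): morphospecies I (B = 4.56).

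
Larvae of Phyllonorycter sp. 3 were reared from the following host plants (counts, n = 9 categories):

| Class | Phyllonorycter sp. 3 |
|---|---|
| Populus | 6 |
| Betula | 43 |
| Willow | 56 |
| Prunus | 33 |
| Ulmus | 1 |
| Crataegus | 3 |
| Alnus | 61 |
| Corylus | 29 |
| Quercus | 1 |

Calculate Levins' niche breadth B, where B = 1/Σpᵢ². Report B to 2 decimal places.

5.08

Proportions for Phyllonorycter sp. 3 (n=233): 6/233=0.0258, 43/233=0.1845, 56/233=0.2403, 33/233=0.1416, 1/233=0.0043, 3/233=0.0129, 61/233=0.2618, 29/233=0.1245, 1/233=0.0043
Σpᵢ² = 0.0258² + 0.1845² + 0.2403² + 0.1416² + 0.0043² + 0.0129² + 0.2618² + 0.1245² + 0.0043² = 0.000666 + 0.034040 + 0.057744 + 0.020051 + 0.000018 + 0.000166 + 0.068539 + 0.015500 + 0.000018 = 0.196742
B = 1 / 0.196742 = 5.0828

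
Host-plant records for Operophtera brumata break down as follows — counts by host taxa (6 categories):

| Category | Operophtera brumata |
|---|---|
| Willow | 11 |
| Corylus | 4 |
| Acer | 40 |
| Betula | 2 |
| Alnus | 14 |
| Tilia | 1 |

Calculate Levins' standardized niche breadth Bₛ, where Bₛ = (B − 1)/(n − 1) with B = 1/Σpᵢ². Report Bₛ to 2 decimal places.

0.33

Proportions for Operophtera brumata (n=72): 11/72=0.1528, 4/72=0.0556, 40/72=0.5556, 2/72=0.0278, 14/72=0.1944, 1/72=0.0139
Σpᵢ² = 0.1528² + 0.0556² + 0.5556² + 0.0278² + 0.1944² + 0.0139² = 0.023348 + 0.003091 + 0.308691 + 0.000773 + 0.037791 + 0.000193 = 0.373887
B = 1 / 0.373887 = 2.6746
Bₛ = (B − 1)/(n − 1) = (2.6746 − 1)/(6 − 1) = 1.6746/5 = 0.3349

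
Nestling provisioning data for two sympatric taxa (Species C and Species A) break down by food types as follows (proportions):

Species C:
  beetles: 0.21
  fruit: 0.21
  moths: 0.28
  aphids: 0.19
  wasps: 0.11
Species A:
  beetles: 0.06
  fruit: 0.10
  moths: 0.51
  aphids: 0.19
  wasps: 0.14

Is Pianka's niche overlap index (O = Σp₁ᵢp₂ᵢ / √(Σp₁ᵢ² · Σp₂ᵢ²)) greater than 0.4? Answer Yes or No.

Σ p₁ᵢp₂ᵢ = 0.0126 + 0.0210 + 0.1428 + 0.0361 + 0.0154 = 0.2279
Σp_1ᵢ² = 0.21² + 0.21² + 0.28² + 0.19² + 0.11² = 0.0441 + 0.0441 + 0.0784 + 0.0361 + 0.0121 = 0.2148
Σp_2ᵢ² = 0.06² + 0.10² + 0.51² + 0.19² + 0.14² = 0.0036 + 0.0100 + 0.2601 + 0.0361 + 0.0196 = 0.3294
O = 0.2279 / √(0.2148 × 0.3294) = 0.2279 / 0.26600 = 0.8568
O = 0.8568 > 0.4 → Yes.

Yes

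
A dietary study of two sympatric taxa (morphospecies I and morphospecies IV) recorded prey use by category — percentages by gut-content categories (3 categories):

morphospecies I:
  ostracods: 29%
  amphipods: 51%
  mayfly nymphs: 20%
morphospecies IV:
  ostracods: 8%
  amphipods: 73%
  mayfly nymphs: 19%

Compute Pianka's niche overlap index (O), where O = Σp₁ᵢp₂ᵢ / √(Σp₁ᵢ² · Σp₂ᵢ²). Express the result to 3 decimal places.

Convert percentages to proportions (divide by 100).
Σ p₁ᵢp₂ᵢ = 0.0232 + 0.3723 + 0.0380 = 0.4335
Σp_1ᵢ² = 0.29² + 0.51² + 0.20² = 0.0841 + 0.2601 + 0.0400 = 0.3842
Σp_2ᵢ² = 0.08² + 0.73² + 0.19² = 0.0064 + 0.5329 + 0.0361 = 0.5754
O = 0.4335 / √(0.3842 × 0.5754) = 0.4335 / 0.470179 = 0.92199

0.922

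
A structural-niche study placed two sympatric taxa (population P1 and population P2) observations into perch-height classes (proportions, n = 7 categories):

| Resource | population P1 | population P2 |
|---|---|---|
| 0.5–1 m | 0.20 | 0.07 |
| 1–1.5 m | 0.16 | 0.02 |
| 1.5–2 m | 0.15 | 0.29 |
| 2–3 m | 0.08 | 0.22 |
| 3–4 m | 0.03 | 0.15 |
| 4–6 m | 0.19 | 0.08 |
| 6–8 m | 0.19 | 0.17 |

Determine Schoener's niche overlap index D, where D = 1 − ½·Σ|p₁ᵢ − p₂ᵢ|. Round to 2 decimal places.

Σ|p₁ᵢ − p₂ᵢ| = 0.13 + 0.14 + 0.14 + 0.14 + 0.12 + 0.11 + 0.02 = 0.80
D = 1 − ½ × 0.80 = 1 − 0.400 = 0.6000

0.60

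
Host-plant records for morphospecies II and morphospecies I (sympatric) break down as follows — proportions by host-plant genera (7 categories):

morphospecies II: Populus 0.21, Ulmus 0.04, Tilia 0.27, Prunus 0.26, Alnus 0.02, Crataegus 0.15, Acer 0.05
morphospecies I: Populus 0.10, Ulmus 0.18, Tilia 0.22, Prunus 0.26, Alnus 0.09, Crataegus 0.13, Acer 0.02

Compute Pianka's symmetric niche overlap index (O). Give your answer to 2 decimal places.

Σ p₁ᵢp₂ᵢ = 0.0210 + 0.0072 + 0.0594 + 0.0676 + 0.0018 + 0.0195 + 0.0010 = 0.1775
Σp_1ᵢ² = 0.21² + 0.04² + 0.27² + 0.26² + 0.02² + 0.15² + 0.05² = 0.0441 + 0.0016 + 0.0729 + 0.0676 + 0.0004 + 0.0225 + 0.0025 = 0.2116
Σp_2ᵢ² = 0.10² + 0.18² + 0.22² + 0.26² + 0.09² + 0.13² + 0.02² = 0.0100 + 0.0324 + 0.0484 + 0.0676 + 0.0081 + 0.0169 + 0.0004 = 0.1838
O = 0.1775 / √(0.2116 × 0.1838) = 0.1775 / 0.19721 = 0.9001

0.90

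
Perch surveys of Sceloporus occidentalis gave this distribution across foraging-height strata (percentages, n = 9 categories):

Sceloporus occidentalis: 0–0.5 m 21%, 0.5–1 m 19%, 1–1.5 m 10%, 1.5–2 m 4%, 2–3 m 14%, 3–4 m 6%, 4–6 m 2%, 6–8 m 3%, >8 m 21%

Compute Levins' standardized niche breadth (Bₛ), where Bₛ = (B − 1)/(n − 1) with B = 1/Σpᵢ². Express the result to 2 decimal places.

Convert percentages to proportions (divide by 100).
Σpᵢ² = 0.21² + 0.19² + 0.10² + 0.04² + 0.14² + 0.06² + 0.02² + 0.03² + 0.21² = 0.0441 + 0.0361 + 0.0100 + 0.0016 + 0.0196 + 0.0036 + 0.0004 + 0.0009 + 0.0441 = 0.1604
B = 1 / 0.1604 = 6.2344
Bₛ = (B − 1)/(n − 1) = (6.2344 − 1)/(9 − 1) = 5.2344/8 = 0.6543

0.65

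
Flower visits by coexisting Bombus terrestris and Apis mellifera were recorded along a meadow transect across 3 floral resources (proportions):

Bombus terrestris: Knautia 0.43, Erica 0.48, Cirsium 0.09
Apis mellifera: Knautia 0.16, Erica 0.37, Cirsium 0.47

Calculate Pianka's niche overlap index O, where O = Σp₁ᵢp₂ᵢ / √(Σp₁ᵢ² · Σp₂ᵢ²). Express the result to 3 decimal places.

Σ p₁ᵢp₂ᵢ = 0.0688 + 0.1776 + 0.0423 = 0.2887
Σp_1ᵢ² = 0.43² + 0.48² + 0.09² = 0.1849 + 0.2304 + 0.0081 = 0.4234
Σp_2ᵢ² = 0.16² + 0.37² + 0.47² = 0.0256 + 0.1369 + 0.2209 = 0.3834
O = 0.2887 / √(0.4234 × 0.3834) = 0.2887 / 0.402904 = 0.71655

0.717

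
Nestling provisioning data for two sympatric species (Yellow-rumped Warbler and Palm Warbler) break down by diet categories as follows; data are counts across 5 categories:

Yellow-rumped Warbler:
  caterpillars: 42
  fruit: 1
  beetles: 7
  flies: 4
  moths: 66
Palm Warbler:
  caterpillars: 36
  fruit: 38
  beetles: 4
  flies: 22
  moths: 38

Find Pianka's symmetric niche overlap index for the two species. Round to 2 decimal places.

0.78

Proportions for Yellow-rumped Warbler (n=120): 42/120=0.3500, 1/120=0.0083, 7/120=0.0583, 4/120=0.0333, 66/120=0.5500
Proportions for Palm Warbler (n=138): 36/138=0.2609, 38/138=0.2754, 4/138=0.0290, 22/138=0.1594, 38/138=0.2754
Σ p₁ᵢp₂ᵢ = 0.091315 + 0.002286 + 0.001691 + 0.005308 + 0.151470 = 0.252070
Σp_1ᵢ² = 0.3500² + 0.0083² + 0.0583² + 0.0333² + 0.5500² = 0.122500 + 0.000069 + 0.003399 + 0.001109 + 0.302500 = 0.429577
Σp_2ᵢ² = 0.2609² + 0.2754² + 0.0290² + 0.1594² + 0.2754² = 0.068069 + 0.075845 + 0.000841 + 0.025408 + 0.075845 = 0.246008
O = 0.252070 / √(0.429577 × 0.246008) = 0.252070 / 0.3250836 = 0.7754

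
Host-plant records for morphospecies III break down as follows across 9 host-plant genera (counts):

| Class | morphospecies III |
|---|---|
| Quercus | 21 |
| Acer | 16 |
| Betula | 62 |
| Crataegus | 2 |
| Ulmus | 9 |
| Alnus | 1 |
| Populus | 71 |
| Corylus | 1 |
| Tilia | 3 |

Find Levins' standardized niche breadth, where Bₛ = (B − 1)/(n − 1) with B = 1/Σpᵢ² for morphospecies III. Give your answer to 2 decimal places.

Proportions for morphospecies III (n=186): 21/186=0.1129, 16/186=0.0860, 62/186=0.3333, 2/186=0.0108, 9/186=0.0484, 1/186=0.0054, 71/186=0.3817, 1/186=0.0054, 3/186=0.0161
Σpᵢ² = 0.1129² + 0.0860² + 0.3333² + 0.0108² + 0.0484² + 0.0054² + 0.3817² + 0.0054² + 0.0161² = 0.012746 + 0.007396 + 0.111089 + 0.000117 + 0.002343 + 0.000029 + 0.145695 + 0.000029 + 0.000259 = 0.279703
B = 1 / 0.279703 = 3.5752
Bₛ = (B − 1)/(n − 1) = (3.5752 − 1)/(9 − 1) = 2.5752/8 = 0.3219

0.32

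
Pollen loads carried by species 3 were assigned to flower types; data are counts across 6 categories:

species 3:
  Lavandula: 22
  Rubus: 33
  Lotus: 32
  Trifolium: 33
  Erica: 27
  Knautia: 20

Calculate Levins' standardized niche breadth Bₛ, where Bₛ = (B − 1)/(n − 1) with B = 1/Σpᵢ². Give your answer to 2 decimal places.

0.96

Proportions for species 3 (n=167): 22/167=0.1317, 33/167=0.1976, 32/167=0.1916, 33/167=0.1976, 27/167=0.1617, 20/167=0.1198
Σpᵢ² = 0.1317² + 0.1976² + 0.1916² + 0.1976² + 0.1617² + 0.1198² = 0.017345 + 0.039046 + 0.036711 + 0.039046 + 0.026147 + 0.014352 = 0.172647
B = 1 / 0.172647 = 5.7922
Bₛ = (B − 1)/(n − 1) = (5.7922 − 1)/(6 − 1) = 4.7922/5 = 0.9584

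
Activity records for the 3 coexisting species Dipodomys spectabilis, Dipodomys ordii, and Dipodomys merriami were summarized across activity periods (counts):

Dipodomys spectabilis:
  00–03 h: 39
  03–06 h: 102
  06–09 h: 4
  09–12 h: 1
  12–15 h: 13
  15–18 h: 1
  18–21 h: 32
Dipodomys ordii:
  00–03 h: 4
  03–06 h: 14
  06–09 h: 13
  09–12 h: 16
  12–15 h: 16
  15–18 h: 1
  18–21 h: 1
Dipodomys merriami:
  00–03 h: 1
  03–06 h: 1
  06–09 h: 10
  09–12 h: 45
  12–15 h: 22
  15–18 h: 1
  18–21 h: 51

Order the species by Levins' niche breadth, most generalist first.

Proportions for Dipodomys spectabilis (n=192): 39/192=0.2031, 102/192=0.5313, 4/192=0.0208, 1/192=0.0052, 13/192=0.0677, 1/192=0.0052, 32/192=0.1667
Proportions for Dipodomys ordii (n=65): 4/65=0.0615, 14/65=0.2154, 13/65=0.2000, 16/65=0.2462, 16/65=0.2462, 1/65=0.0154, 1/65=0.0154
Proportions for Dipodomys merriami (n=131): 1/131=0.0076, 1/131=0.0076, 10/131=0.0763, 45/131=0.3435, 22/131=0.1679, 1/131=0.0076, 51/131=0.3893
Σp_specᵢ² = 0.2031² + 0.5313² + 0.0208² + 0.0052² + 0.0677² + 0.0052² + 0.1667² = 0.041250 + 0.282280 + 0.000433 + 0.000027 + 0.004583 + 0.000027 + 0.027789 = 0.356389
B_spec = 1 / 0.356389 = 2.8059
Σp_ordiᵢ² = 0.0615² + 0.2154² + 0.2000² + 0.2462² + 0.2462² + 0.0154² + 0.0154² = 0.003782 + 0.046397 + 0.040000 + 0.060614 + 0.060614 + 0.000237 + 0.000237 = 0.211881
B_ordi = 1 / 0.211881 = 4.7196
Σp_merrᵢ² = 0.0076² + 0.0076² + 0.0763² + 0.3435² + 0.1679² + 0.0076² + 0.3893² = 0.000058 + 0.000058 + 0.005822 + 0.117992 + 0.028190 + 0.000058 + 0.151554 = 0.303732
B_merr = 1 / 0.303732 = 3.2924
Ranking by B (broadest → narrowest): Dipodomys ordii (4.72) > Dipodomys merriami (3.29) > Dipodomys spectabilis (2.81)

Dipodomys ordii > Dipodomys merriami > Dipodomys spectabilis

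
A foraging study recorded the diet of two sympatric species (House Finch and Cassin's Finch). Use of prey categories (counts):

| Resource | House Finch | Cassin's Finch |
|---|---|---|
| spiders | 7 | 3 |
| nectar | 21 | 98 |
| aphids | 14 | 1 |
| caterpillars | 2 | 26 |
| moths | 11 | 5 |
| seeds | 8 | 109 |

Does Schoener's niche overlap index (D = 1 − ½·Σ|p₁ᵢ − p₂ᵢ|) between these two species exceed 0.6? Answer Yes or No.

Proportions for House Finch (n=63): 7/63=0.1111, 21/63=0.3333, 14/63=0.2222, 2/63=0.0317, 11/63=0.1746, 8/63=0.1270
Proportions for Cassin's Finch (n=242): 3/242=0.0124, 98/242=0.4050, 1/242=0.0041, 26/242=0.1074, 5/242=0.0207, 109/242=0.4504
Σ|p₁ᵢ − p₂ᵢ| = 0.0987 + 0.0717 + 0.2181 + 0.0757 + 0.1539 + 0.3234 = 0.9415
D = 1 − ½ × 0.9415 = 1 − 0.47075 = 0.52925
D = 0.52925 < 0.6 → No.

No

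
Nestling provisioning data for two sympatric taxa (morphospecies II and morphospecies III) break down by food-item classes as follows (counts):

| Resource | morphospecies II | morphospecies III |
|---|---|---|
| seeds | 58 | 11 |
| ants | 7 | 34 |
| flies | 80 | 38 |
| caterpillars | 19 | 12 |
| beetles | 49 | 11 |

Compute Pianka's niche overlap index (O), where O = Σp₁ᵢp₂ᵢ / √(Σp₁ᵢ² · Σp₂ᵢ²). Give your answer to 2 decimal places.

Proportions for morphospecies II (n=213): 58/213=0.2723, 7/213=0.0329, 80/213=0.3756, 19/213=0.0892, 49/213=0.2300
Proportions for morphospecies III (n=106): 11/106=0.1038, 34/106=0.3208, 38/106=0.3585, 12/106=0.1132, 11/106=0.1038
Σ p₁ᵢp₂ᵢ = 0.028265 + 0.010554 + 0.134653 + 0.010097 + 0.023874 = 0.207443
Σp_1ᵢ² = 0.2723² + 0.0329² + 0.3756² + 0.0892² + 0.2300² = 0.074147 + 0.001082 + 0.141075 + 0.007957 + 0.052900 = 0.277161
Σp_2ᵢ² = 0.1038² + 0.3208² + 0.3585² + 0.1132² + 0.1038² = 0.010774 + 0.102913 + 0.128522 + 0.012814 + 0.010774 = 0.265797
O = 0.207443 / √(0.277161 × 0.265797) = 0.207443 / 0.2714195 = 0.7643

0.76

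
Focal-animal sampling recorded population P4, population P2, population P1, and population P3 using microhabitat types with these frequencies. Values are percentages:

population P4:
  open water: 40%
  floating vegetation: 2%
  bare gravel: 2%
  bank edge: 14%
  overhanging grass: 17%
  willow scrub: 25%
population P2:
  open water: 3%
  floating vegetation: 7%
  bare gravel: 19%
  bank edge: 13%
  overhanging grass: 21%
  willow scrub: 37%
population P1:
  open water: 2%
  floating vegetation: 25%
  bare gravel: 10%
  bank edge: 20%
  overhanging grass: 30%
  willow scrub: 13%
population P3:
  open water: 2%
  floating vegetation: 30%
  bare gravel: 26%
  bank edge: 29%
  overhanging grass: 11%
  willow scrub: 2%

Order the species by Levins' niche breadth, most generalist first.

population P1 > population P2 > population P3 > population P4

Convert percentages to proportions (divide by 100).
Σp_P4ᵢ² = 0.40² + 0.02² + 0.02² + 0.14² + 0.17² + 0.25² = 0.1600 + 0.0004 + 0.0004 + 0.0196 + 0.0289 + 0.0625 = 0.2718
B_P4 = 1 / 0.2718 = 3.6792
Σp_P2ᵢ² = 0.03² + 0.07² + 0.19² + 0.13² + 0.21² + 0.37² = 0.0009 + 0.0049 + 0.0361 + 0.0169 + 0.0441 + 0.1369 = 0.2398
B_P2 = 1 / 0.2398 = 4.1701
Σp_P1ᵢ² = 0.02² + 0.25² + 0.10² + 0.20² + 0.30² + 0.13² = 0.0004 + 0.0625 + 0.0100 + 0.0400 + 0.0900 + 0.0169 = 0.2198
B_P1 = 1 / 0.2198 = 4.5496
Σp_P3ᵢ² = 0.02² + 0.30² + 0.26² + 0.29² + 0.11² + 0.02² = 0.0004 + 0.0900 + 0.0676 + 0.0841 + 0.0121 + 0.0004 = 0.2546
B_P3 = 1 / 0.2546 = 3.9277
Ranking by B (broadest → narrowest): population P1 (4.55) > population P2 (4.17) > population P3 (3.93) > population P4 (3.68)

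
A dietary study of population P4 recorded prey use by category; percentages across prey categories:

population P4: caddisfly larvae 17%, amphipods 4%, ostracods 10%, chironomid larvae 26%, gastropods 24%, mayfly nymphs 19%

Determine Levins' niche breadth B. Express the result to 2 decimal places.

Convert percentages to proportions (divide by 100).
Σpᵢ² = 0.17² + 0.04² + 0.10² + 0.26² + 0.24² + 0.19² = 0.0289 + 0.0016 + 0.0100 + 0.0676 + 0.0576 + 0.0361 = 0.2018
B = 1 / 0.2018 = 4.9554

4.96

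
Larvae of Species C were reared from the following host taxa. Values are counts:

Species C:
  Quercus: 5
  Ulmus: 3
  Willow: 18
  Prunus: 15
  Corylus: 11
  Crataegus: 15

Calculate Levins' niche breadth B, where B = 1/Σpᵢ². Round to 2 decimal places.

Proportions for Species C (n=67): 5/67=0.0746, 3/67=0.0448, 18/67=0.2687, 15/67=0.2239, 11/67=0.1642, 15/67=0.2239
Σpᵢ² = 0.0746² + 0.0448² + 0.2687² + 0.2239² + 0.1642² + 0.2239² = 0.005565 + 0.002007 + 0.072200 + 0.050131 + 0.026962 + 0.050131 = 0.206996
B = 1 / 0.206996 = 4.8310

4.83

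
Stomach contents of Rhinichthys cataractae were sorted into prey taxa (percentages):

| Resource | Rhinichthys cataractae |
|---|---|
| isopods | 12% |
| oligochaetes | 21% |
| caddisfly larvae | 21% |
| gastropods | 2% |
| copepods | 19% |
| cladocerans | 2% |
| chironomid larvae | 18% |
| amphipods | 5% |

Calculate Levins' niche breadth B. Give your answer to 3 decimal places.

5.734

Convert percentages to proportions (divide by 100).
Σpᵢ² = 0.12² + 0.21² + 0.21² + 0.02² + 0.19² + 0.02² + 0.18² + 0.05² = 0.0144 + 0.0441 + 0.0441 + 0.0004 + 0.0361 + 0.0004 + 0.0324 + 0.0025 = 0.1744
B = 1 / 0.1744 = 5.73394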